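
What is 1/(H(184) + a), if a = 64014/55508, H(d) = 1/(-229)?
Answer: 6355666/7301849 ≈ 0.87042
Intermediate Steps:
H(d) = -1/229
a = 32007/27754 (a = 64014*(1/55508) = 32007/27754 ≈ 1.1532)
1/(H(184) + a) = 1/(-1/229 + 32007/27754) = 1/(7301849/6355666) = 6355666/7301849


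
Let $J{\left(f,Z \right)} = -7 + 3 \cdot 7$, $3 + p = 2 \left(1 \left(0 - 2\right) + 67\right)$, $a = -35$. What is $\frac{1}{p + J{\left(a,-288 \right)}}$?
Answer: $\frac{1}{141} \approx 0.0070922$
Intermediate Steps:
$p = 127$ ($p = -3 + 2 \left(1 \left(0 - 2\right) + 67\right) = -3 + 2 \left(1 \left(-2\right) + 67\right) = -3 + 2 \left(-2 + 67\right) = -3 + 2 \cdot 65 = -3 + 130 = 127$)
$J{\left(f,Z \right)} = 14$ ($J{\left(f,Z \right)} = -7 + 21 = 14$)
$\frac{1}{p + J{\left(a,-288 \right)}} = \frac{1}{127 + 14} = \frac{1}{141}$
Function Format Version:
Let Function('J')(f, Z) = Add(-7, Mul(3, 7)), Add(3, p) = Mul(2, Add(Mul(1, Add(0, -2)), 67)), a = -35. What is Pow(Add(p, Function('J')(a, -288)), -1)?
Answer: Rational(1, 141) ≈ 0.0070922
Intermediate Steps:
p = 127 (p = Add(-3, Mul(2, Add(Mul(1, Add(0, -2)), 67))) = Add(-3, Mul(2, Add(Mul(1, -2), 67))) = Add(-3, Mul(2, Add(-2, 67))) = Add(-3, Mul(2, 65)) = Add(-3, 130) = 127)
Function('J')(f, Z) = 14 (Function('J')(f, Z) = Add(-7, 21) = 14)
Pow(Add(p, Function('J')(a, -288)), -1) = Pow(Add(127, 14), -1) = Pow(141, -1) = Rational(1, 141)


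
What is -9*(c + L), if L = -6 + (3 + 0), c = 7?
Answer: -36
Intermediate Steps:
L = -3 (L = -6 + 3 = -3)
-9*(c + L) = -9*(7 - 3) = -9*4 = -36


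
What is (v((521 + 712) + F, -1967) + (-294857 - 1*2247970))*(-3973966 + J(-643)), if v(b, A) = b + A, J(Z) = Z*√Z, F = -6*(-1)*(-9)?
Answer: 10108239527090 + 1635544445*I*√643 ≈ 1.0108e+13 + 4.1473e+10*I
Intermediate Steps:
F = -54 (F = 6*(-9) = -54)
J(Z) = Z^(3/2)
v(b, A) = A + b
(v((521 + 712) + F, -1967) + (-294857 - 1*2247970))*(-3973966 + J(-643)) = ((-1967 + ((521 + 712) - 54)) + (-294857 - 1*2247970))*(-3973966 + (-643)^(3/2)) = ((-1967 + (1233 - 54)) + (-294857 - 2247970))*(-3973966 - 643*I*√643) = ((-1967 + 1179) - 2542827)*(-3973966 - 643*I*√643) = (-788 - 2542827)*(-3973966 - 643*I*√643) = -2543615*(-3973966 - 643*I*√643) = 10108239527090 + 1635544445*I*√643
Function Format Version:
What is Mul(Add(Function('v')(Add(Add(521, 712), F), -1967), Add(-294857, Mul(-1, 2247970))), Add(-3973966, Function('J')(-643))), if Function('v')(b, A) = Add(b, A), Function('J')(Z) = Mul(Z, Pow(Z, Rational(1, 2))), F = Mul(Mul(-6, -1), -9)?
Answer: Add(10108239527090, Mul(1635544445, I, Pow(643, Rational(1, 2)))) ≈ Add(1.0108e+13, Mul(4.1473e+10, I))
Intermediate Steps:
F = -54 (F = Mul(6, -9) = -54)
Function('J')(Z) = Pow(Z, Rational(3, 2))
Function('v')(b, A) = Add(A, b)
Mul(Add(Function('v')(Add(Add(521, 712), F), -1967), Add(-294857, Mul(-1, 2247970))), Add(-3973966, Function('J')(-643))) = Mul(Add(Add(-1967, Add(Add(521, 712), -54)), Add(-294857, Mul(-1, 2247970))), Add(-3973966, Pow(-643, Rational(3, 2)))) = Mul(Add(Add(-1967, Add(1233, -54)), Add(-294857, -2247970)), Add(-3973966, Mul(-643, I, Pow(643, Rational(1, 2))))) = Mul(Add(Add(-1967, 1179), -2542827), Add(-3973966, Mul(-643, I, Pow(643, Rational(1, 2))))) = Mul(Add(-788, -2542827), Add(-3973966, Mul(-643, I, Pow(643, Rational(1, 2))))) = Mul(-2543615, Add(-3973966, Mul(-643, I, Pow(643, Rational(1, 2))))) = Add(10108239527090, Mul(1635544445, I, Pow(643, Rational(1, 2))))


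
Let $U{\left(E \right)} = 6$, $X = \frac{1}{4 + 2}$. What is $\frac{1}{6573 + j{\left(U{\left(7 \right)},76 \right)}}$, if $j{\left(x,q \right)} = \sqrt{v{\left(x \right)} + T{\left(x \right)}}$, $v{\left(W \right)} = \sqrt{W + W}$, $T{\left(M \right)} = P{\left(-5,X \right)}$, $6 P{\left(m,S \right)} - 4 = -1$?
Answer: $\frac{1}{6573 + \sqrt{\frac{1}{2} + 2 \sqrt{3}}} \approx 0.00015209$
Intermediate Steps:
$X = \frac{1}{6} \approx 0.16667$
$P{\left(m,S \right)} = \frac{1}{2}$ ($P{\left(m,S \right)} = \frac{2}{3} + \frac{1}{6} \left(-1\right) = \frac{2}{3} - \frac{1}{6} = \frac{1}{2}$)
$T{\left(M \right)} = \frac{1}{2}$
$v{\left(W \right)} = \sqrt{2} \sqrt{W}$ ($v{\left(W \right)} = \sqrt{2 W} = \sqrt{2} \sqrt{W}$)
$j{\left(x,q \right)} = \sqrt{\frac{1}{2} + \sqrt{2} \sqrt{x}}$ ($j{\left(x,q \right)} = \sqrt{\sqrt{2} \sqrt{x} + \frac{1}{2}} = \sqrt{\frac{1}{2} + \sqrt{2} \sqrt{x}}$)
$\frac{1}{6573 + j{\left(U{\left(7 \right)},76 \right)}} = \frac{1}{6573 + \frac{\sqrt{2 + 4 \sqrt{2} \sqrt{6}}}{2}} = \frac{1}{6573 + \frac{\sqrt{2 + 8 \sqrt{3}}}{2}}$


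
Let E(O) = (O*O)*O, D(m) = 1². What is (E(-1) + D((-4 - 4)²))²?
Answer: 0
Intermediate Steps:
D(m) = 1
E(O) = O³ (E(O) = O²*O = O³)
(E(-1) + D((-4 - 4)²))² = ((-1)³ + 1)² = (-1 + 1)² = 0² = 0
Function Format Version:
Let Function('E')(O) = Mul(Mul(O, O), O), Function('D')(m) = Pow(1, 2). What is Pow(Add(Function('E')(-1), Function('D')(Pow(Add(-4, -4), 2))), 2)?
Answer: 0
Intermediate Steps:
Function('D')(m) = 1
Function('E')(O) = Pow(O, 3) (Function('E')(O) = Mul(Pow(O, 2), O) = Pow(O, 3))
Pow(Add(Function('E')(-1), Function('D')(Pow(Add(-4, -4), 2))), 2) = Pow(Add(Pow(-1, 3), 1), 2) = Pow(Add(-1, 1), 2) = Pow(0, 2) = 0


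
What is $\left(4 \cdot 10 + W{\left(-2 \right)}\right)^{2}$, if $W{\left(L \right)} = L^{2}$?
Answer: $1936$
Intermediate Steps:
$\left(4 \cdot 10 + W{\left(-2 \right)}\right)^{2} = \left(4 \cdot 10 + \left(-2\right)^{2}\right)^{2} = \left(40 + 4\right)^{2} = 44^{2} = 1936$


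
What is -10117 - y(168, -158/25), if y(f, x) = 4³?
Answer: -10181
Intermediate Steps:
y(f, x) = 64
-10117 - y(168, -158/25) = -10117 - 1*64 = -10117 - 64 = -10181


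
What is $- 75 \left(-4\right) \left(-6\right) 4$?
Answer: $-7200$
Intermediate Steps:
$- 75 \left(-4\right) \left(-6\right) 4 = - 75 \cdot 24 \cdot 4 = \left(-75\right) 96 = -7200$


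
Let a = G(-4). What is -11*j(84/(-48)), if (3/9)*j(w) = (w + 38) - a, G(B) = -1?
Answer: -4917/4 ≈ -1229.3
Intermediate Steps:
a = -1
j(w) = 117 + 3*w (j(w) = 3*((w + 38) - 1*(-1)) = 3*((38 + w) + 1) = 3*(39 + w) = 117 + 3*w)
-11*j(84/(-48)) = -11*(117 + 3*(84/(-48))) = -11*(117 + 3*(84*(-1/48))) = -11*(117 + 3*(-7/4)) = -11*(117 - 21/4) = -11*447/4 = -4917/4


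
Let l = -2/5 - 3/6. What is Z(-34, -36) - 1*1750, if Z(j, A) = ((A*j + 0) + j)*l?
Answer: -2821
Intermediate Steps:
l = -9/10 (l = -2*⅕ - 3*⅙ = -⅖ - ½ = -9/10 ≈ -0.90000)
Z(j, A) = -9*j/10 - 9*A*j/10 (Z(j, A) = ((A*j + 0) + j)*(-9/10) = (A*j + j)*(-9/10) = (j + A*j)*(-9/10) = -9*j/10 - 9*A*j/10)
Z(-34, -36) - 1*1750 = -9/10*(-34)*(1 - 36) - 1*1750 = -9/10*(-34)*(-35) - 1750 = -1071 - 1750 = -2821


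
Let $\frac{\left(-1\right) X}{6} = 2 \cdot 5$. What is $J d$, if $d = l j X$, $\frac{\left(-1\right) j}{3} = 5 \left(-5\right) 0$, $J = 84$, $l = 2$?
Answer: $0$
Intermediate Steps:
$X = -60$ ($X = - 6 \cdot 2 \cdot 5 = \left(-6\right) 10 = -60$)
$j = 0$ ($j = - 3 \cdot 5 \left(-5\right) 0 = - 3 \left(\left(-25\right) 0\right) = \left(-3\right) 0 = 0$)
$d = 0$ ($d = 2 \cdot 0 \left(-60\right) = 0 \left(-60\right) = 0$)
$J d = 84 \cdot 0 = 0$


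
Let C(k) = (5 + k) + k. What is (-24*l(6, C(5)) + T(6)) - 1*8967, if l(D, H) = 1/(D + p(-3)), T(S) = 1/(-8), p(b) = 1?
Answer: -502351/56 ≈ -8970.5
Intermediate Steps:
C(k) = 5 + 2*k
T(S) = -⅛
l(D, H) = 1/(1 + D) (l(D, H) = 1/(D + 1) = 1/(1 + D))
(-24*l(6, C(5)) + T(6)) - 1*8967 = (-24/(1 + 6) - ⅛) - 1*8967 = (-24/7 - ⅛) - 8967 = -199/56 - 8967 = -502351/56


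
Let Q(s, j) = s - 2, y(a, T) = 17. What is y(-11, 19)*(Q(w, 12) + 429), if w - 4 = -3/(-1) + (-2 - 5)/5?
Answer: 36771/5 ≈ 7354.2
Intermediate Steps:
w = 28/5 (w = 4 + (-3/(-1) + (-2 - 5)/5) = 4 + (-3*(-1) - 7*1/5) = 4 + (3 - 7/5) = 4 + 8/5 = 28/5 ≈ 5.6000)
Q(s, j) = -2 + s
y(-11, 19)*(Q(w, 12) + 429) = 17*((-2 + 28/5) + 429) = 17*(18/5 + 429) = 17*(2163/5) = 36771/5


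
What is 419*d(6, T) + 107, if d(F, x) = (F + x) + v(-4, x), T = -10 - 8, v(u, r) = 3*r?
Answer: -27547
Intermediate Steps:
T = -18
d(F, x) = F + 4*x (d(F, x) = (F + x) + 3*x = F + 4*x)
419*d(6, T) + 107 = 419*(6 + 4*(-18)) + 107 = 419*(6 - 72) + 107 = 419*(-66) + 107 = -27654 + 107 = -27547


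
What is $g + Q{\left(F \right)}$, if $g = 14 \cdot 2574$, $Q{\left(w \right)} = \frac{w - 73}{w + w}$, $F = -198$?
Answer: $\frac{14270527}{396} \approx 36037.0$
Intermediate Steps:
$Q{\left(w \right)} = \frac{-73 + w}{2 w}$
$g = 36036$
$g + Q{\left(F \right)} = 36036 + \frac{-73 - 198}{2 \left(-198\right)} = 36036 + \frac{1}{2} \left(- \frac{1}{198}\right) \left(-271\right) = 36036 + \frac{271}{396} = \frac{14270527}{396}$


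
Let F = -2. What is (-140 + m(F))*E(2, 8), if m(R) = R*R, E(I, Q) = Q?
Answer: -1088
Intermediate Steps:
m(R) = R²
(-140 + m(F))*E(2, 8) = (-140 + (-2)²)*8 = (-140 + 4)*8 = -136*8 = -1088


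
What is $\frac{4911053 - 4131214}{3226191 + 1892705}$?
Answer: $\frac{779839}{5118896} \approx 0.15235$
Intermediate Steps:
$\frac{4911053 - 4131214}{3226191 + 1892705} = \frac{779839}{5118896}$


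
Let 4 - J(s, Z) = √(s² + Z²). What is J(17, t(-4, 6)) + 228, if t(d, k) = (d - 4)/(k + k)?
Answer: 232 - √2605/3 ≈ 214.99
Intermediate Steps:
t(d, k) = (-4 + d)/(2*k) (t(d, k) = (-4 + d)/((2*k)) = (-4 + d)*(1/(2*k)) = (-4 + d)/(2*k))
J(s, Z) = 4 - √(Z² + s²) (J(s, Z) = 4 - √(s² + Z²) = 4 - √(Z² + s²))
J(17, t(-4, 6)) + 228 = (4 - √(((½)*(-4 - 4)/6)² + 17²)) + 228 = (4 - √(((½)*(⅙)*(-8))² + 289)) + 228 = (4 - √((-⅔)² + 289)) + 228 = (4 - √(4/9 + 289)) + 228 = (4 - √(2605/9)) + 228 = (4 - √2605/3) + 228 = 232 - √2605/3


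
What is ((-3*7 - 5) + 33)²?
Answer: 49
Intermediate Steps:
((-3*7 - 5) + 33)² = ((-21 - 5) + 33)² = (-26 + 33)² = 7² = 49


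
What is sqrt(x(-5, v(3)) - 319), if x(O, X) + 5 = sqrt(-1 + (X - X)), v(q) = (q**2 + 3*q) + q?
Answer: sqrt(-324 + I) ≈ 0.0278 + 18.0*I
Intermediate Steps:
v(q) = q**2 + 4*q
x(O, X) = -5 + I (x(O, X) = -5 + sqrt(-1 + (X - X)) = -5 + sqrt(-1 + 0) = -5 + sqrt(-1) = -5 + I)
sqrt(x(-5, v(3)) - 319) = sqrt((-5 + I) - 319) = sqrt(-324 + I)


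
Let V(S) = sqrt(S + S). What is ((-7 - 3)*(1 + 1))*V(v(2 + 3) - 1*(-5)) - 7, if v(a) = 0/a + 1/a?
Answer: -7 - 8*sqrt(65) ≈ -71.498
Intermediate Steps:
v(a) = 1/a (v(a) = 0 + 1/a = 1/a)
V(S) = sqrt(2)*sqrt(S) (V(S) = sqrt(2*S) = sqrt(2)*sqrt(S))
((-7 - 3)*(1 + 1))*V(v(2 + 3) - 1*(-5)) - 7 = ((-7 - 3)*(1 + 1))*(sqrt(2)*sqrt(1/(2 + 3) - 1*(-5))) - 7 = (-10*2)*(sqrt(2)*sqrt(1/5 + 5)) - 7 = -20*sqrt(2)*sqrt(1/5 + 5) - 7 = -20*sqrt(2)*sqrt(26/5) - 7 = -20*sqrt(2)*sqrt(130)/5 - 7 = -8*sqrt(65) - 7 = -7 - 8*sqrt(65)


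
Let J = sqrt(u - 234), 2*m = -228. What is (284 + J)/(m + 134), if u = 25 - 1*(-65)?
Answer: 71/5 + 3*I/5 ≈ 14.2 + 0.6*I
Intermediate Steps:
u = 90 (u = 25 + 65 = 90)
m = -114 (m = (1/2)*(-228) = -114)
J = 12*I (J = sqrt(90 - 234) = sqrt(-144) = 12*I ≈ 12.0*I)
(284 + J)/(m + 134) = (284 + 12*I)/(-114 + 134) = (284 + 12*I)/20 = (284 + 12*I)*(1/20) = 71/5 + 3*I/5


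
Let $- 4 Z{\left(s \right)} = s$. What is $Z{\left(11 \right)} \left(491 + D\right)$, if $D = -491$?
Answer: $0$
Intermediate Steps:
$Z{\left(s \right)} = - \frac{s}{4}$
$Z{\left(11 \right)} \left(491 + D\right) = \left(- \frac{1}{4}\right) 11 \left(491 - 491\right) = \left(- \frac{11}{4}\right) 0 = 0$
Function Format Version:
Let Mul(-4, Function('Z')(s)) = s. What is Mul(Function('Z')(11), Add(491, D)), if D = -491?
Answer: 0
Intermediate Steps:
Function('Z')(s) = Mul(Rational(-1, 4), s)
Mul(Function('Z')(11), Add(491, D)) = Mul(Mul(Rational(-1, 4), 11), Add(491, -491)) = Mul(Rational(-11, 4), 0) = 0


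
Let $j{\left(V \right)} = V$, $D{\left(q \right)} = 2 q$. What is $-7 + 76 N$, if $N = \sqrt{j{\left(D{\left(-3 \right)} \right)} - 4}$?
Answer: $-7 + 76 i \sqrt{10} \approx -7.0 + 240.33 i$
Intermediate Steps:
$N = i \sqrt{10}$ ($N = \sqrt{2 \left(-3\right) - 4} = \sqrt{-6 - 4} = \sqrt{-10} = i \sqrt{10} \approx 3.1623 i$)
$-7 + 76 N = -7 + 76 i \sqrt{10}$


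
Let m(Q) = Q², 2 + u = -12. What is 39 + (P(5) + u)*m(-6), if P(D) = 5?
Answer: -285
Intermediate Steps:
u = -14 (u = -2 - 12 = -14)
39 + (P(5) + u)*m(-6) = 39 + (5 - 14)*(-6)² = 39 - 9*36 = 39 - 324 = -285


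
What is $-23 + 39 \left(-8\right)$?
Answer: $-335$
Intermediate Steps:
$-23 + 39 \left(-8\right) = -23 - 312 = -335$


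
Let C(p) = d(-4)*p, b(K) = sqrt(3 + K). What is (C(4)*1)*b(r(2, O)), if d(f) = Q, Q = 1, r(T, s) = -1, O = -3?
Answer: 4*sqrt(2) ≈ 5.6569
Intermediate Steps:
d(f) = 1
C(p) = p (C(p) = 1*p = p)
(C(4)*1)*b(r(2, O)) = (4*1)*sqrt(3 - 1) = 4*sqrt(2)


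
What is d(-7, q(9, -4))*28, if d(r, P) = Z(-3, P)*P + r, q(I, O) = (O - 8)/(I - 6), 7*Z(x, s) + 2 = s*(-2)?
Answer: -292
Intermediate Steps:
Z(x, s) = -2/7 - 2*s/7 (Z(x, s) = -2/7 + (s*(-2))/7 = -2/7 + (-2*s)/7 = -2/7 - 2*s/7)
q(I, O) = (-8 + O)/(-6 + I)
d(r, P) = r + P*(-2/7 - 2*P/7) (d(r, P) = (-2/7 - 2*P/7)*P + r = P*(-2/7 - 2*P/7) + r = r + P*(-2/7 - 2*P/7))
d(-7, q(9, -4))*28 = (-7 - 2*(-8 - 4)/(-6 + 9)*(1 + (-8 - 4)/(-6 + 9))/7)*28 = (-7 - 2*-12/3*(1 - 12/3)/7)*28 = (-7 - 2*(1/3)*(-12)*(1 + (1/3)*(-12))/7)*28 = (-7 - 2/7*(-4)*(1 - 4))*28 = (-7 - 2/7*(-4)*(-3))*28 = (-7 - 24/7)*28 = -73/7*28 = -292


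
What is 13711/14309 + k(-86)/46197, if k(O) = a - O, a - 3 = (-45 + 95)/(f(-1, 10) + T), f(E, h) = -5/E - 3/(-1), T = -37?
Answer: 18405021022/19169953317 ≈ 0.96010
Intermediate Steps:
f(E, h) = 3 - 5/E (f(E, h) = -5/E - 3*(-1) = -5/E + 3 = 3 - 5/E)
a = 37/29 (a = 3 + (-45 + 95)/((3 - 5/(-1)) - 37) = 3 + 50/((3 - 5*(-1)) - 37) = 3 + 50/((3 + 5) - 37) = 3 + 50/(8 - 37) = 3 + 50/(-29) = 3 + 50*(-1/29) = 3 - 50/29 = 37/29 ≈ 1.2759)
k(O) = 37/29 - O
13711/14309 + k(-86)/46197 = 13711/14309 + (37/29 - 1*(-86))/46197 = 13711*(1/14309) + (37/29 + 86)*(1/46197) = 13711/14309 + (2531/29)*(1/46197) = 13711/14309 + 2531/1339713 = 18405021022/19169953317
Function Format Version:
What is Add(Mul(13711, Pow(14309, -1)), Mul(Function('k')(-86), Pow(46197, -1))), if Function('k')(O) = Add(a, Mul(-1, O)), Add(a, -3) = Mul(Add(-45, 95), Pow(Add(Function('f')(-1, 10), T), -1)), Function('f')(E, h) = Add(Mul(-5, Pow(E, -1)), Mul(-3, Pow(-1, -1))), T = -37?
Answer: Rational(18405021022, 19169953317) ≈ 0.96010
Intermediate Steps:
Function('f')(E, h) = Add(3, Mul(-5, Pow(E, -1))) (Function('f')(E, h) = Add(Mul(-5, Pow(E, -1)), Mul(-3, -1)) = Add(Mul(-5, Pow(E, -1)), 3) = Add(3, Mul(-5, Pow(E, -1))))
a = Rational(37, 29) (a = Add(3, Mul(Add(-45, 95), Pow(Add(Add(3, Mul(-5, Pow(-1, -1))), -37), -1))) = Add(3, Mul(50, Pow(Add(Add(3, Mul(-5, -1)), -37), -1))) = Add(3, Mul(50, Pow(Add(Add(3, 5), -37), -1))) = Add(3, Mul(50, Pow(Add(8, -37), -1))) = Add(3, Mul(50, Pow(-29, -1))) = Add(3, Mul(50, Rational(-1, 29))) = Add(3, Rational(-50, 29)) = Rational(37, 29) ≈ 1.2759)
Function('k')(O) = Add(Rational(37, 29), Mul(-1, O))
Add(Mul(13711, Pow(14309, -1)), Mul(Function('k')(-86), Pow(46197, -1))) = Add(Mul(13711, Pow(14309, -1)), Mul(Add(Rational(37, 29), Mul(-1, -86)), Pow(46197, -1))) = Add(Mul(13711, Rational(1, 14309)), Mul(Add(Rational(37, 29), 86), Rational(1, 46197))) = Add(Rational(13711, 14309), Mul(Rational(2531, 29), Rational(1, 46197))) = Add(Rational(13711, 14309), Rational(2531, 1339713)) = Rational(18405021022, 19169953317)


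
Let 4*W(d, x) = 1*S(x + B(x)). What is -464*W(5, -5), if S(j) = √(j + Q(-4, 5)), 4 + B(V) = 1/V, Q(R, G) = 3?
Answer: -116*I*√155/5 ≈ -288.84*I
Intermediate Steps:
B(V) = -4 + 1/V
S(j) = √(3 + j) (S(j) = √(j + 3) = √(3 + j))
W(d, x) = √(-1 + x + 1/x)/4 (W(d, x) = (1*√(3 + (x + (-4 + 1/x))))/4 = (1*√(3 + (-4 + x + 1/x)))/4 = (1*√(-1 + x + 1/x))/4 = √(-1 + x + 1/x)/4)
-464*W(5, -5) = -116*√(-1 - 5 + 1/(-5)) = -116*√(-1 - 5 - ⅕) = -116*√(-31/5) = -116*I*√155/5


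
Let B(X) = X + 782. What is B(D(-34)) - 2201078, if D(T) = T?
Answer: -2200330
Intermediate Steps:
B(X) = 782 + X
B(D(-34)) - 2201078 = (782 - 34) - 2201078 = 748 - 2201078 = -2200330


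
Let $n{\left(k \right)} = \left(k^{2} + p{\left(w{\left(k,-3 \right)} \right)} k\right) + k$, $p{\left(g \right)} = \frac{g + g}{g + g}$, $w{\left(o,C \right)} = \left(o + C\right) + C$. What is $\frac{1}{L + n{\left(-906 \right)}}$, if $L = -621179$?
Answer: $\frac{1}{197845} \approx 5.0545 \cdot 10^{-6}$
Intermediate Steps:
$w{\left(o,C \right)} = o + 2 C$ ($w{\left(o,C \right)} = \left(C + o\right) + C = o + 2 C$)
$p{\left(g \right)} = 1$ ($p{\left(g \right)} = \frac{2 g}{2 g} = 2 g \frac{1}{2 g} = 1$)
$n{\left(k \right)} = k^{2} + 2 k$ ($n{\left(k \right)} = \left(k^{2} + 1 k\right) + k = \left(k^{2} + k\right) + k = \left(k + k^{2}\right) + k = k^{2} + 2 k$)
$\frac{1}{L + n{\left(-906 \right)}} = \frac{1}{-621179 - 906 \left(2 - 906\right)} = \frac{1}{-621179 - -819024} = \frac{1}{-621179 + 819024} = \frac{1}{197845}$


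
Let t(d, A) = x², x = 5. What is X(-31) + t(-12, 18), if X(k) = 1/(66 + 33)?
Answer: 2476/99 ≈ 25.010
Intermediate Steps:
t(d, A) = 25 (t(d, A) = 5² = 25)
X(k) = 1/99
X(-31) + t(-12, 18) = 1/99 + 25 = 2476/99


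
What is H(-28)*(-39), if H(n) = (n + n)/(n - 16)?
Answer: -546/11 ≈ -49.636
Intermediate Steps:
H(n) = 2*n/(-16 + n) (H(n) = (2*n)/(-16 + n) = 2*n/(-16 + n))
H(-28)*(-39) = (2*(-28)/(-16 - 28))*(-39) = (2*(-28)/(-44))*(-39) = (2*(-28)*(-1/44))*(-39) = (14/11)*(-39) = -546/11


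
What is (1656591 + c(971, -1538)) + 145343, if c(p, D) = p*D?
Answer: 308536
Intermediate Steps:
c(p, D) = D*p
(1656591 + c(971, -1538)) + 145343 = (1656591 - 1538*971) + 145343 = (1656591 - 1493398) + 145343 = 163193 + 145343 = 308536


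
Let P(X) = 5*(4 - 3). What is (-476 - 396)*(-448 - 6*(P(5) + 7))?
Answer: 453440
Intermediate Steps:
P(X) = 5 (P(X) = 5*1 = 5)
(-476 - 396)*(-448 - 6*(P(5) + 7)) = (-476 - 396)*(-448 - 6*(5 + 7)) = -872*(-448 - 6*12) = -872*(-448 - 72) = -872*(-520) = 453440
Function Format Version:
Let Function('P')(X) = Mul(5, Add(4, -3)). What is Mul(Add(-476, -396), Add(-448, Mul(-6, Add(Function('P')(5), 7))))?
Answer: 453440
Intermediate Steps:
Function('P')(X) = 5 (Function('P')(X) = Mul(5, 1) = 5)
Mul(Add(-476, -396), Add(-448, Mul(-6, Add(Function('P')(5), 7)))) = Mul(Add(-476, -396), Add(-448, Mul(-6, Add(5, 7)))) = Mul(-872, Add(-448, Mul(-6, 12))) = Mul(-872, Add(-448, -72)) = Mul(-872, -520) = 453440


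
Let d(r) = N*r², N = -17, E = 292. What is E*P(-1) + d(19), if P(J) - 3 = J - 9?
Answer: -8181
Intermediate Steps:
P(J) = -6 + J (P(J) = 3 + (J - 9) = 3 + (-9 + J) = -6 + J)
d(r) = -17*r²
E*P(-1) + d(19) = 292*(-6 - 1) - 17*19² = 292*(-7) - 17*361 = -2044 - 6137 = -8181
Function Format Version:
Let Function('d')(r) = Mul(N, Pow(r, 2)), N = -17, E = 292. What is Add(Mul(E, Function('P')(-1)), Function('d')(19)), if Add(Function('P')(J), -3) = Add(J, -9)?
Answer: -8181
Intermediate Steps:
Function('P')(J) = Add(-6, J) (Function('P')(J) = Add(3, Add(J, -9)) = Add(3, Add(-9, J)) = Add(-6, J))
Function('d')(r) = Mul(-17, Pow(r, 2))
Add(Mul(E, Function('P')(-1)), Function('d')(19)) = Add(Mul(292, Add(-6, -1)), Mul(-17, Pow(19, 2))) = Add(Mul(292, -7), Mul(-17, 361)) = Add(-2044, -6137) = -8181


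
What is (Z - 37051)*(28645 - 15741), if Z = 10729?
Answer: -339659088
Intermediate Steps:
(Z - 37051)*(28645 - 15741) = (10729 - 37051)*(28645 - 15741) = -26322*12904 = -339659088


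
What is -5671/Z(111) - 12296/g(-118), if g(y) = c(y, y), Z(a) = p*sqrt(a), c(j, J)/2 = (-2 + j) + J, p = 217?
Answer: 3074/119 - 5671*sqrt(111)/24087 ≈ 23.351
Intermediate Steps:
c(j, J) = -4 + 2*J + 2*j (c(j, J) = 2*((-2 + j) + J) = 2*(-2 + J + j) = -4 + 2*J + 2*j)
Z(a) = 217*sqrt(a)
g(y) = -4 + 4*y (g(y) = -4 + 2*y + 2*y = -4 + 4*y)
-5671/Z(111) - 12296/g(-118) = -5671*sqrt(111)/24087 - 12296/(-4 + 4*(-118)) = -5671*sqrt(111)/24087 - 12296/(-4 - 472) = -5671*sqrt(111)/24087 - 12296/(-476) = -5671*sqrt(111)/24087 - 12296*(-1/476) = -5671*sqrt(111)/24087 + 3074/119 = 3074/119 - 5671*sqrt(111)/24087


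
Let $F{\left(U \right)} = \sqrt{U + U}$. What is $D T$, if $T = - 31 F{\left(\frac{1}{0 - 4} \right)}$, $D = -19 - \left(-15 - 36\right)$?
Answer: $- 496 i \sqrt{2} \approx - 701.45 i$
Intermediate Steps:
$F{\left(U \right)} = \sqrt{2} \sqrt{U}$ ($F{\left(U \right)} = \sqrt{2 U} = \sqrt{2} \sqrt{U}$)
$D = 32$ ($D = -19 - \left(-15 - 36\right) = -19 - -51 = -19 + 51 = 32$)
$T = - \frac{31 i \sqrt{2}}{2}$ ($T = - 31 \sqrt{2} \sqrt{\frac{1}{0 - 4}} = - 31 \sqrt{2} \sqrt{\frac{1}{-4}} = - 31 \sqrt{2} \sqrt{- \frac{1}{4}} = - 31 \sqrt{2} \frac{i}{2} = - 31 \frac{i \sqrt{2}}{2} = - \frac{31 i \sqrt{2}}{2} \approx - 21.92 i$)
$D T = 32 \left(- \frac{31 i \sqrt{2}}{2}\right) = - 496 i \sqrt{2}$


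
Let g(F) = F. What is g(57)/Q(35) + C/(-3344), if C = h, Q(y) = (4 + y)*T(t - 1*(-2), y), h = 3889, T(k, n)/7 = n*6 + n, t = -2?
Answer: -86641719/74554480 ≈ -1.1621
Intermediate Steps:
T(k, n) = 49*n (T(k, n) = 7*(n*6 + n) = 7*(6*n + n) = 7*(7*n) = 49*n)
Q(y) = 49*y*(4 + y) (Q(y) = (4 + y)*(49*y) = 49*y*(4 + y))
C = 3889
g(57)/Q(35) + C/(-3344) = 57/((49*35*(4 + 35))) + 3889/(-3344) = 57/((49*35*39)) + 3889*(-1/3344) = 57/66885 - 3889/3344 = 57*(1/66885) - 3889/3344 = 19/22295 - 3889/3344 = -86641719/74554480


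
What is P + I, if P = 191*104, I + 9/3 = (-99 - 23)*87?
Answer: 9247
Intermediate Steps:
I = -10617 (I = -3 + (-99 - 23)*87 = -3 - 122*87 = -3 - 10614 = -10617)
P = 19864
P + I = 19864 - 10617 = 9247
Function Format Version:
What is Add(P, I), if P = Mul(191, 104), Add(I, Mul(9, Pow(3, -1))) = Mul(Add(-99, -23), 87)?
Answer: 9247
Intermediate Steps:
I = -10617 (I = Add(-3, Mul(Add(-99, -23), 87)) = Add(-3, Mul(-122, 87)) = Add(-3, -10614) = -10617)
P = 19864
Add(P, I) = Add(19864, -10617) = 9247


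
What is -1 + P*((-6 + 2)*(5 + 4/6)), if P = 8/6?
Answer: -281/9 ≈ -31.222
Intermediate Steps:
P = 4/3 (P = 8*(1/6) = 4/3 ≈ 1.3333)
-1 + P*((-6 + 2)*(5 + 4/6)) = -1 + 4*((-6 + 2)*(5 + 4/6))/3 = -1 + 4*(-4*(5 + 4*(1/6)))/3 = -1 + 4*(-4*(5 + 2/3))/3 = -1 + 4*(-4*17/3)/3 = -1 + (4/3)*(-68/3) = -1 - 272/9 = -281/9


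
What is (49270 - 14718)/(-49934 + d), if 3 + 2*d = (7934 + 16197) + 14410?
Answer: -34552/30665 ≈ -1.1268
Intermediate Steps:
d = 19269 (d = -3/2 + ((7934 + 16197) + 14410)/2 = -3/2 + (24131 + 14410)/2 = -3/2 + (½)*38541 = -3/2 + 38541/2 = 19269)
(49270 - 14718)/(-49934 + d) = (49270 - 14718)/(-49934 + 19269) = 34552/(-30665) = 34552*(-1/30665) = -34552/30665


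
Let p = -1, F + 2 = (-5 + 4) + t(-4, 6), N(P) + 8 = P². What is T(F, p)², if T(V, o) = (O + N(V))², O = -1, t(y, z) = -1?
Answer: 2401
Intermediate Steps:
N(P) = -8 + P²
F = -4 (F = -2 + ((-5 + 4) - 1) = -2 + (-1 - 1) = -2 - 2 = -4)
T(V, o) = (-9 + V²)² (T(V, o) = (-1 + (-8 + V²))² = (-9 + V²)²)
T(F, p)² = ((-9 + (-4)²)²)² = ((-9 + 16)²)² = (7²)² = 49² = 2401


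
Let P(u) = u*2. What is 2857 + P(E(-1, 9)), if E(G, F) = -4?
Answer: 2849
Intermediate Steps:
P(u) = 2*u
2857 + P(E(-1, 9)) = 2857 + 2*(-4) = 2857 - 8 = 2849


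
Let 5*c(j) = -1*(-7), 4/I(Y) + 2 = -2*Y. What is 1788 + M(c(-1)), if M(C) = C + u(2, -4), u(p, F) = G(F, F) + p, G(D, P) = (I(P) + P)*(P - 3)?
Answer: 27221/15 ≈ 1814.7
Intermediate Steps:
I(Y) = 4/(-2 - 2*Y)
G(D, P) = (-3 + P)*(P - 2/(1 + P)) (G(D, P) = (-2/(1 + P) + P)*(P - 3) = (P - 2/(1 + P))*(-3 + P) = (-3 + P)*(P - 2/(1 + P)))
u(p, F) = p + (6 - 2*F + F*(1 + F)*(-3 + F))/(1 + F) (u(p, F) = (6 - 2*F + F*(1 + F)*(-3 + F))/(1 + F) + p = p + (6 - 2*F + F*(1 + F)*(-3 + F))/(1 + F))
c(j) = 7/5 (c(j) = (-1*(-7))/5 = (1/5)*7 = 7/5)
M(C) = 76/3 + C (M(C) = C + (6 - 2*(-4) + (1 - 4)*(2 + (-4)**2 - 3*(-4)))/(1 - 4) = C + (6 + 8 - 3*(2 + 16 + 12))/(-3) = C - (6 + 8 - 3*30)/3 = C - (6 + 8 - 90)/3 = C - 1/3*(-76) = C + 76/3 = 76/3 + C)
1788 + M(c(-1)) = 1788 + (76/3 + 7/5) = 1788 + 401/15 = 27221/15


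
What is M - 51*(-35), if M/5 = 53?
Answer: 2050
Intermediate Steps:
M = 265 (M = 5*53 = 265)
M - 51*(-35) = 265 - 51*(-35) = 265 + 1785 = 2050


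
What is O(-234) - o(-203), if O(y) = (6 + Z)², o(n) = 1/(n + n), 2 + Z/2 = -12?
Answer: 196505/406 ≈ 484.00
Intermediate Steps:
Z = -28 (Z = -4 + 2*(-12) = -4 - 24 = -28)
o(n) = 1/(2*n)
O(y) = 484 (O(y) = (6 - 28)² = (-22)² = 484)
O(-234) - o(-203) = 484 - 1/(2*(-203)) = 484 - (-1)/(2*203) = 484 - 1*(-1/406) = 484 + 1/406 = 196505/406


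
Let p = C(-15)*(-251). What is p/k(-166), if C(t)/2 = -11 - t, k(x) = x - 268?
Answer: 1004/217 ≈ 4.6267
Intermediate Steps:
k(x) = -268 + x
C(t) = -22 - 2*t (C(t) = 2*(-11 - t) = -22 - 2*t)
p = -2008 (p = (-22 - 2*(-15))*(-251) = (-22 + 30)*(-251) = 8*(-251) = -2008)
p/k(-166) = -2008/(-268 - 166) = -2008/(-434) = -2008*(-1/434) = 1004/217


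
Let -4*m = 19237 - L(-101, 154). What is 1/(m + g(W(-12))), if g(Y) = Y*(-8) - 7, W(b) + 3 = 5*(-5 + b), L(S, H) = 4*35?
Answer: -4/16309 ≈ -0.00024526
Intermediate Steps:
L(S, H) = 140
W(b) = -28 + 5*b (W(b) = -3 + 5*(-5 + b) = -3 + (-25 + 5*b) = -28 + 5*b)
m = -19097/4 (m = -(19237 - 1*140)/4 = -(19237 - 140)/4 = -1/4*19097 = -19097/4 ≈ -4774.3)
g(Y) = -7 - 8*Y (g(Y) = -8*Y - 7 = -7 - 8*Y)
1/(m + g(W(-12))) = 1/(-19097/4 + (-7 - 8*(-28 + 5*(-12)))) = 1/(-19097/4 + (-7 - 8*(-28 - 60))) = 1/(-19097/4 + (-7 - 8*(-88))) = 1/(-19097/4 + (-7 + 704)) = 1/(-19097/4 + 697) = 1/(-16309/4) = -4/16309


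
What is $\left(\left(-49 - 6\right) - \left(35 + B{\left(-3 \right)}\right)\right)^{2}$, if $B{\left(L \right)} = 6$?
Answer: $9216$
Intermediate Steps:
$\left(\left(-49 - 6\right) - \left(35 + B{\left(-3 \right)}\right)\right)^{2} = \left(\left(-49 - 6\right) - 41\right)^{2} = \left(-55 - 41\right)^{2} = \left(-96\right)^{2} = 9216$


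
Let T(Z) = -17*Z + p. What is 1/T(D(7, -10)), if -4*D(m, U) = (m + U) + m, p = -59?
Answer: -1/42 ≈ -0.023810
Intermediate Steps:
D(m, U) = -m/2 - U/4 (D(m, U) = -((m + U) + m)/4 = -((U + m) + m)/4 = -(U + 2*m)/4 = -m/2 - U/4)
T(Z) = -59 - 17*Z (T(Z) = -17*Z - 59 = -59 - 17*Z)
1/T(D(7, -10)) = 1/(-59 - 17*(-½*7 - ¼*(-10))) = 1/(-59 - 17*(-7/2 + 5/2)) = 1/(-59 - 17*(-1)) = 1/(-59 + 17) = 1/(-42) = -1/42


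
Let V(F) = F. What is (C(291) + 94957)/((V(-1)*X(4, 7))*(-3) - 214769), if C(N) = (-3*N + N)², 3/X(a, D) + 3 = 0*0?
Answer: -433681/214772 ≈ -2.0193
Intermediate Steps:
X(a, D) = -1 (X(a, D) = 3/(-3 + 0*0) = 3/(-3 + 0) = 3/(-3) = 3*(-⅓) = -1)
C(N) = 4*N² (C(N) = (-2*N)² = 4*N²)
(C(291) + 94957)/((V(-1)*X(4, 7))*(-3) - 214769) = (4*291² + 94957)/(-1*(-1)*(-3) - 214769) = (4*84681 + 94957)/(1*(-3) - 214769) = (338724 + 94957)/(-3 - 214769) = 433681/(-214772) = 433681*(-1/214772) = -433681/214772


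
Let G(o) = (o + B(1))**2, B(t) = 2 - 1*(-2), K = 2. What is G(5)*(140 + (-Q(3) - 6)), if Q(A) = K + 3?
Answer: 10449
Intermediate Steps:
Q(A) = 5 (Q(A) = 2 + 3 = 5)
B(t) = 4 (B(t) = 2 + 2 = 4)
G(o) = (4 + o)**2 (G(o) = (o + 4)**2 = (4 + o)**2)
G(5)*(140 + (-Q(3) - 6)) = (4 + 5)**2*(140 + (-1*5 - 6)) = 9**2*(140 + (-5 - 6)) = 81*(140 - 11) = 81*129 = 10449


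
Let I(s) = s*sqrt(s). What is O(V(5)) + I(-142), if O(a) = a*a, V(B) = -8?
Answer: 64 - 142*I*sqrt(142) ≈ 64.0 - 1692.1*I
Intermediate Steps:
I(s) = s**(3/2)
O(a) = a**2
O(V(5)) + I(-142) = (-8)**2 + (-142)**(3/2) = 64 - 142*I*sqrt(142)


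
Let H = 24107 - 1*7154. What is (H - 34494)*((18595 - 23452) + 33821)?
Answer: -508057524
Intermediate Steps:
H = 16953 (H = 24107 - 7154 = 16953)
(H - 34494)*((18595 - 23452) + 33821) = (16953 - 34494)*((18595 - 23452) + 33821) = -17541*(-4857 + 33821) = -17541*28964 = -508057524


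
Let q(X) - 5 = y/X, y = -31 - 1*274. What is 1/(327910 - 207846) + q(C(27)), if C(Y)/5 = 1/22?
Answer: -160525567/120064 ≈ -1337.0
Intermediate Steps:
C(Y) = 5/22
y = -305 (y = -31 - 274 = -305)
q(X) = 5 - 305/X
1/(327910 - 207846) + q(C(27)) = 1/(327910 - 207846) + (5 - 305/5/22) = 1/120064 + (5 - 305*22/5) = 1/120064 + (5 - 1342) = 1/120064 - 1337 = -160525567/120064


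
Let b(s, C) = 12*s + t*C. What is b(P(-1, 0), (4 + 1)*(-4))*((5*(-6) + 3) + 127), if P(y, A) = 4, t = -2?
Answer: 8800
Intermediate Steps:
b(s, C) = -2*C + 12*s (b(s, C) = 12*s - 2*C = -2*C + 12*s)
b(P(-1, 0), (4 + 1)*(-4))*((5*(-6) + 3) + 127) = (-2*(4 + 1)*(-4) + 12*4)*((5*(-6) + 3) + 127) = (-10*(-4) + 48)*((-30 + 3) + 127) = (-2*(-20) + 48)*(-27 + 127) = (40 + 48)*100 = 88*100 = 8800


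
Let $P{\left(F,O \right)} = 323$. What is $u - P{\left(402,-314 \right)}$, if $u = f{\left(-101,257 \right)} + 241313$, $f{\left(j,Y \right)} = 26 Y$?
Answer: $247672$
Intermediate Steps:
$u = 247995$ ($u = 26 \cdot 257 + 241313 = 6682 + 241313 = 247995$)
$u - P{\left(402,-314 \right)} = 247995 - 323 = 247672$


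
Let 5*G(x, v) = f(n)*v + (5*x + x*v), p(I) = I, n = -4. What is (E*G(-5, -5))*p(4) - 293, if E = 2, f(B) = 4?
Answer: -325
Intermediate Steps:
G(x, v) = x + 4*v/5 + v*x/5 (G(x, v) = (4*v + (5*x + x*v))/5 = (4*v + (5*x + v*x))/5 = (4*v + 5*x + v*x)/5 = x + 4*v/5 + v*x/5)
(E*G(-5, -5))*p(4) - 293 = (2*(-5 + (⅘)*(-5) + (⅕)*(-5)*(-5)))*4 - 293 = (2*(-5 - 4 + 5))*4 - 293 = (2*(-4))*4 - 293 = -8*4 - 293 = -32 - 293 = -325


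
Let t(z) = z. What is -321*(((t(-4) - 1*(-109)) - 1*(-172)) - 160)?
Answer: -37557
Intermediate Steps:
-321*(((t(-4) - 1*(-109)) - 1*(-172)) - 160) = -321*(((-4 - 1*(-109)) - 1*(-172)) - 160) = -321*(((-4 + 109) + 172) - 160) = -321*((105 + 172) - 160) = -321*(277 - 160) = -321*117 = -37557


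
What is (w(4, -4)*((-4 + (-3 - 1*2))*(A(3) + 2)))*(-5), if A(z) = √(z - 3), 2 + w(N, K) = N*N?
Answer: 1260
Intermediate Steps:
w(N, K) = -2 + N² (w(N, K) = -2 + N*N = -2 + N²)
A(z) = √(-3 + z)
(w(4, -4)*((-4 + (-3 - 1*2))*(A(3) + 2)))*(-5) = ((-2 + 4²)*((-4 + (-3 - 1*2))*(√(-3 + 3) + 2)))*(-5) = ((-2 + 16)*((-4 + (-3 - 2))*(√0 + 2)))*(-5) = (14*((-4 - 5)*(0 + 2)))*(-5) = (14*(-9*2))*(-5) = (14*(-18))*(-5) = -252*(-5) = 1260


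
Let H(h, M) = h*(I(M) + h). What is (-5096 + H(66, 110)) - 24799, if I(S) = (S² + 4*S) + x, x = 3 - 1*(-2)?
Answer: 802431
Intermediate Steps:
x = 5 (x = 3 + 2 = 5)
I(S) = 5 + S² + 4*S (I(S) = (S² + 4*S) + 5 = 5 + S² + 4*S)
H(h, M) = h*(5 + h + M² + 4*M) (H(h, M) = h*((5 + M² + 4*M) + h) = h*(5 + h + M² + 4*M))
(-5096 + H(66, 110)) - 24799 = (-5096 + 66*(5 + 66 + 110² + 4*110)) - 24799 = (-5096 + 66*(5 + 66 + 12100 + 440)) - 24799 = (-5096 + 66*12611) - 24799 = (-5096 + 832326) - 24799 = 827230 - 24799 = 802431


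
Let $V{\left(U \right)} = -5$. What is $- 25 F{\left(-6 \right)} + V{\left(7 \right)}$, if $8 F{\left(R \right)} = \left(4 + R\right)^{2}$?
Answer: $- \frac{35}{2} \approx -17.5$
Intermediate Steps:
$F{\left(R \right)} = \frac{\left(4 + R\right)^{2}}{8}$
$- 25 F{\left(-6 \right)} + V{\left(7 \right)} = - 25 \frac{\left(4 - 6\right)^{2}}{8} - 5 = - 25 \frac{\left(-2\right)^{2}}{8} - 5 = - 25 \cdot \frac{1}{8} \cdot 4 - 5 = \left(-25\right) \frac{1}{2} - 5 = - \frac{25}{2} - 5 = - \frac{35}{2}$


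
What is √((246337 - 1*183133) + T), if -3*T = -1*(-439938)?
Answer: I*√83442 ≈ 288.86*I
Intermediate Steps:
T = -146646 (T = -(-1)*(-439938)/3 = -⅓*439938 = -146646)
√((246337 - 1*183133) + T) = √((246337 - 1*183133) - 146646) = √((246337 - 183133) - 146646) = √(63204 - 146646) = √(-83442) = I*√83442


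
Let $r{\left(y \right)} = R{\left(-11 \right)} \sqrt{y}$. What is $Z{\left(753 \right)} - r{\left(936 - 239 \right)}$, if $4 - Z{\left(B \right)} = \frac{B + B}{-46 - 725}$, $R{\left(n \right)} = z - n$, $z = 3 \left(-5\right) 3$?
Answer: $\frac{1530}{257} + 34 \sqrt{697} \approx 903.58$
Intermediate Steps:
$z = -45$ ($z = \left(-15\right) 3 = -45$)
$R{\left(n \right)} = -45 - n$
$Z{\left(B \right)} = 4 + \frac{2 B}{771}$ ($Z{\left(B \right)} = 4 - \frac{B + B}{-46 - 725} = 4 - \frac{2 B}{-771} = 4 - 2 B \left(- \frac{1}{771}\right) = 4 - - \frac{2 B}{771} = 4 + \frac{2 B}{771}$)
$r{\left(y \right)} = - 34 \sqrt{y}$ ($r{\left(y \right)} = \left(-45 - -11\right) \sqrt{y} = \left(-45 + 11\right) \sqrt{y} = - 34 \sqrt{y}$)
$Z{\left(753 \right)} - r{\left(936 - 239 \right)} = \left(4 + \frac{2}{771} \cdot 753\right) - - 34 \sqrt{936 - 239} = \left(4 + \frac{502}{257}\right) - - 34 \sqrt{936 - 239} = \frac{1530}{257} - - 34 \sqrt{697} = \frac{1530}{257} + 34 \sqrt{697}$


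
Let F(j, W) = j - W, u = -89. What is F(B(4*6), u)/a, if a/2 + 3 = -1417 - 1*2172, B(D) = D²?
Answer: -665/7184 ≈ -0.092567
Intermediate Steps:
a = -7184 (a = -6 + 2*(-1417 - 1*2172) = -6 + 2*(-1417 - 2172) = -6 + 2*(-3589) = -6 - 7178 = -7184)
F(B(4*6), u)/a = ((4*6)² - 1*(-89))/(-7184) = (24² + 89)*(-1/7184) = (576 + 89)*(-1/7184) = 665*(-1/7184) = -665/7184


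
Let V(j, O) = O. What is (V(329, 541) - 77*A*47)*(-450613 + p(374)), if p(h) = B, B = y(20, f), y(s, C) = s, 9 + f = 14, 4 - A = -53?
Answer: 92705905006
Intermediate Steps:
A = 57 (A = 4 - 1*(-53) = 4 + 53 = 57)
f = 5 (f = -9 + 14 = 5)
B = 20
p(h) = 20
(V(329, 541) - 77*A*47)*(-450613 + p(374)) = (541 - 77*57*47)*(-450613 + 20) = (541 - 4389*47)*(-450593) = (541 - 206283)*(-450593) = -205742*(-450593) = 92705905006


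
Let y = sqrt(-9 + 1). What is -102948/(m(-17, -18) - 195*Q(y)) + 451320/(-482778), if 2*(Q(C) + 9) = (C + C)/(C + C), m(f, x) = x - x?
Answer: -5605454716/88911615 ≈ -63.045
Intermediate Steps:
y = 2*I*sqrt(2) (y = sqrt(-8) = 2*I*sqrt(2) ≈ 2.8284*I)
m(f, x) = 0
Q(C) = -17/2 (Q(C) = -9 + ((C + C)/(C + C))/2 = -9 + ((2*C)/((2*C)))/2 = -9 + ((2*C)*(1/(2*C)))/2 = -9 + (1/2)*1 = -9 + 1/2 = -17/2)
-102948/(m(-17, -18) - 195*Q(y)) + 451320/(-482778) = -102948/(0 - 195*(-17/2)) + 451320/(-482778) = -102948/(0 + 3315/2) + 451320*(-1/482778) = -102948/3315/2 - 75220/80463 = -102948*2/3315 - 75220/80463 = -68632/1105 - 75220/80463 = -5605454716/88911615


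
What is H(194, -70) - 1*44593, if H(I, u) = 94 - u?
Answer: -44429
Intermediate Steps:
H(194, -70) - 1*44593 = (94 - 1*(-70)) - 1*44593 = (94 + 70) - 44593 = 164 - 44593 = -44429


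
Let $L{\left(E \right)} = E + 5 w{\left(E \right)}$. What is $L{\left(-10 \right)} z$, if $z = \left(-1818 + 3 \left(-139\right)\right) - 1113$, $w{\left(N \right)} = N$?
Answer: $200880$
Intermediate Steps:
$L{\left(E \right)} = 6 E$ ($L{\left(E \right)} = E + 5 E = 6 E$)
$z = -3348$ ($z = \left(-1818 - 417\right) - 1113 = -2235 - 1113 = -3348$)
$L{\left(-10 \right)} z = 6 \left(-10\right) \left(-3348\right) = \left(-60\right) \left(-3348\right) = 200880$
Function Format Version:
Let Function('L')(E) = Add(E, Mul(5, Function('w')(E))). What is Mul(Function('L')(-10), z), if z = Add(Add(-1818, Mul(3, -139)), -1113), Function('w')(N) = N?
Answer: 200880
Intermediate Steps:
Function('L')(E) = Mul(6, E) (Function('L')(E) = Add(E, Mul(5, E)) = Mul(6, E))
z = -3348 (z = Add(Add(-1818, -417), -1113) = Add(-2235, -1113) = -3348)
Mul(Function('L')(-10), z) = Mul(Mul(6, -10), -3348) = Mul(-60, -3348) = 200880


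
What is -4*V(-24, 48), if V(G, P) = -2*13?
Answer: 104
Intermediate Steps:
V(G, P) = -26
-4*V(-24, 48) = -4*(-26) = 104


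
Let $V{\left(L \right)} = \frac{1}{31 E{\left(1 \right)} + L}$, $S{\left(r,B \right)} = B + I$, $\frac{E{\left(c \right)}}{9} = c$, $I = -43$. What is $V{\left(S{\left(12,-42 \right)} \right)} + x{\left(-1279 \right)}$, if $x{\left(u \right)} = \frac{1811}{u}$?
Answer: $- \frac{350055}{248126} \approx -1.4108$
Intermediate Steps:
$E{\left(c \right)} = 9 c$
$S{\left(r,B \right)} = -43 + B$ ($S{\left(r,B \right)} = B - 43 = -43 + B$)
$V{\left(L \right)} = \frac{1}{279 + L}$ ($V{\left(L \right)} = \frac{1}{31 \cdot 9 \cdot 1 + L} = \frac{1}{31 \cdot 9 + L} = \frac{1}{279 + L}$)
$V{\left(S{\left(12,-42 \right)} \right)} + x{\left(-1279 \right)} = \frac{1}{279 - 85} + \frac{1811}{-1279} = \frac{1}{279 - 85} + 1811 \left(- \frac{1}{1279}\right) = \frac{1}{194} - \frac{1811}{1279} = - \frac{350055}{248126}$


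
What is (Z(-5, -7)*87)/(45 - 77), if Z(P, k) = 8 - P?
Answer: -1131/32 ≈ -35.344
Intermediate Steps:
(Z(-5, -7)*87)/(45 - 77) = ((8 - 1*(-5))*87)/(45 - 77) = ((8 + 5)*87)/(-32) = (13*87)*(-1/32) = 1131*(-1/32) = -1131/32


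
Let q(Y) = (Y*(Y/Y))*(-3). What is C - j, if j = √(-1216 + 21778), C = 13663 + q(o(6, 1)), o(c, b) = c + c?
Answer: 13627 - √20562 ≈ 13484.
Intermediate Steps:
o(c, b) = 2*c
q(Y) = -3*Y (q(Y) = (Y*1)*(-3) = Y*(-3) = -3*Y)
C = 13627 (C = 13663 - 6*6 = 13663 - 3*12 = 13663 - 36 = 13627)
j = √20562 ≈ 143.39
C - j = 13627 - √20562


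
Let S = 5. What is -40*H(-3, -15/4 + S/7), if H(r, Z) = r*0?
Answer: 0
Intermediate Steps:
H(r, Z) = 0
-40*H(-3, -15/4 + S/7) = -40*0 = 0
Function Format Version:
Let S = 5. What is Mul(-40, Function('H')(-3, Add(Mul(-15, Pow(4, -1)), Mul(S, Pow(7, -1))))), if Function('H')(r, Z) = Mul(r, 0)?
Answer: 0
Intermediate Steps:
Function('H')(r, Z) = 0
Mul(-40, Function('H')(-3, Add(Mul(-15, Pow(4, -1)), Mul(S, Pow(7, -1))))) = Mul(-40, 0) = 0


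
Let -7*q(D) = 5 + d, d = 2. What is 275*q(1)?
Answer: -275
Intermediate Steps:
q(D) = -1 (q(D) = -(5 + 2)/7 = -⅐*7 = -1)
275*q(1) = 275*(-1) = -275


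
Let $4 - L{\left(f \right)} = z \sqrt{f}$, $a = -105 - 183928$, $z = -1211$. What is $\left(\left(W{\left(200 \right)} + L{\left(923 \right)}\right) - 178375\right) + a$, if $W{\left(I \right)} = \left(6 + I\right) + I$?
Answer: $-361998 + 1211 \sqrt{923} \approx -3.2521 \cdot 10^{5}$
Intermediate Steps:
$W{\left(I \right)} = 6 + 2 I$
$a = -184033$ ($a = -105 - 183928 = -184033$)
$L{\left(f \right)} = 4 + 1211 \sqrt{f}$ ($L{\left(f \right)} = 4 - - 1211 \sqrt{f} = 4 + 1211 \sqrt{f}$)
$\left(\left(W{\left(200 \right)} + L{\left(923 \right)}\right) - 178375\right) + a = \left(\left(\left(6 + 2 \cdot 200\right) + \left(4 + 1211 \sqrt{923}\right)\right) - 178375\right) - 184033 = \left(\left(\left(6 + 400\right) + \left(4 + 1211 \sqrt{923}\right)\right) - 178375\right) - 184033 = \left(\left(406 + \left(4 + 1211 \sqrt{923}\right)\right) - 178375\right) - 184033 = \left(\left(410 + 1211 \sqrt{923}\right) - 178375\right) - 184033 = \left(-177965 + 1211 \sqrt{923}\right) - 184033 = -361998 + 1211 \sqrt{923}$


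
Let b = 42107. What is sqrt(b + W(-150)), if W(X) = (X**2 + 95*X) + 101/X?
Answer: sqrt(45320694)/30 ≈ 224.40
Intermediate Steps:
W(X) = X**2 + 95*X + 101/X
sqrt(b + W(-150)) = sqrt(42107 + (101 + (-150)**2*(95 - 150))/(-150)) = sqrt(42107 - (101 + 22500*(-55))/150) = sqrt(42107 - (101 - 1237500)/150) = sqrt(42107 - 1/150*(-1237399)) = sqrt(42107 + 1237399/150) = sqrt(7553449/150) = sqrt(45320694)/30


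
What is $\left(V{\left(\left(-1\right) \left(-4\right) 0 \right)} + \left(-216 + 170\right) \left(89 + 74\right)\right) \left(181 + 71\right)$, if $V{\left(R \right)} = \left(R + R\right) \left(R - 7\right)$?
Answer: $-1889496$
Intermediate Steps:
$V{\left(R \right)} = 2 R \left(-7 + R\right)$
$\left(V{\left(\left(-1\right) \left(-4\right) 0 \right)} + \left(-216 + 170\right) \left(89 + 74\right)\right) \left(181 + 71\right) = \left(2 \left(-1\right) \left(-4\right) 0 \left(-7 + \left(-1\right) \left(-4\right) 0\right) + \left(-216 + 170\right) \left(89 + 74\right)\right) \left(181 + 71\right) = \left(2 \cdot 4 \cdot 0 \left(-7 + 4 \cdot 0\right) - 7498\right) 252 = \left(2 \cdot 0 \left(-7 + 0\right) - 7498\right) 252 = \left(2 \cdot 0 \left(-7\right) - 7498\right) 252 = \left(0 - 7498\right) 252 = \left(-7498\right) 252 = -1889496$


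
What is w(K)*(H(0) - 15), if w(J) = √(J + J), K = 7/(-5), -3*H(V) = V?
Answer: -3*I*√70 ≈ -25.1*I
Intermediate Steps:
H(V) = -V/3
K = -7/5 (K = 7*(-⅕) = -7/5 ≈ -1.4000)
w(J) = √2*√J (w(J) = √(2*J) = √2*√J)
w(K)*(H(0) - 15) = (√2*√(-7/5))*(-⅓*0 - 15) = (√2*(I*√35/5))*(0 - 15) = (I*√70/5)*(-15) = -3*I*√70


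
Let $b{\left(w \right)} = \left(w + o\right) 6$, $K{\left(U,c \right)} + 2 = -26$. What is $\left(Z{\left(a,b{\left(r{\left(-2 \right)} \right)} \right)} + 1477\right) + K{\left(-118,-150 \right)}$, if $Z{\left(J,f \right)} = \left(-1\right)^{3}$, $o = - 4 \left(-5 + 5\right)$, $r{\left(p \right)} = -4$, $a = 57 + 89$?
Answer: $1448$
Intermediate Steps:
$K{\left(U,c \right)} = -28$ ($K{\left(U,c \right)} = -2 - 26 = -28$)
$a = 146$
$o = 0$ ($o = \left(-4\right) 0 = 0$)
$b{\left(w \right)} = 6 w$ ($b{\left(w \right)} = \left(w + 0\right) 6 = w 6 = 6 w$)
$Z{\left(J,f \right)} = -1$
$\left(Z{\left(a,b{\left(r{\left(-2 \right)} \right)} \right)} + 1477\right) + K{\left(-118,-150 \right)} = \left(-1 + 1477\right) - 28 = 1476 - 28 = 1448$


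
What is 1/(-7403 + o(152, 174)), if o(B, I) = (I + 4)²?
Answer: 1/24281 ≈ 4.1184e-5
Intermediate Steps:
o(B, I) = (4 + I)²
1/(-7403 + o(152, 174)) = 1/(-7403 + (4 + 174)²) = 1/(-7403 + 178²) = 1/(-7403 + 31684) = 1/24281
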